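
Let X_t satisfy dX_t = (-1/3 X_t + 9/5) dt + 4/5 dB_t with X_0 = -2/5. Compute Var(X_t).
Var(X_t) = 24/25 - 24*exp(-2*t/3)/25

The variance V(t) = Var(X_t) satisfies V'(t) = 2 a V(t) + c^2 with V(0) = 0 (drift coefficient is linear in X, diffusion is constant). With a = -1/3, c = 4/5, the solution is
  V(t) = (c^2 / (2 a)) * (exp(2 a t) - 1)
       = ((4/5)^2 / (2*(-1/3))) * (exp((-2/3) t) - 1)
       = 24/25 - 24*exp(-2*t/3)/25.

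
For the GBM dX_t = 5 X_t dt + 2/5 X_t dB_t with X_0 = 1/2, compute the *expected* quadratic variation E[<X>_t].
E[<X>_t] = exp(254*t/25)/254 - 1/254

<X>_t = int_0^t ((2/5) * X_s)^2 ds. Taking expectation inside the integral: E[<X>_t] = (2/5)^2 * int_0^t E[X_s^2] ds. For GBM, E[X_s^2] = x_0^2 * exp((2 mu + sigma^2) s). Integrating:
  E[<X>_t] = (2/5)^2 * (1/2)^2 * (exp((2*5 + (2/5)^2) t) - 1) / (2*5 + (2/5)^2)
           = (2/5)^2 * (1/2)^2 * (exp((254/25) t) - 1) / (254/25) = exp(254*t/25)/254 - 1/254.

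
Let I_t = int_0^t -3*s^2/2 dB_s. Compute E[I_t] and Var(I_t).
E[I_t] = 0; Var(I_t) = 9*t^5/20

The Itô integral of a deterministic integrand f(s) has mean 0 because each increment f(s) * (B_{s+ds} - B_s) has mean 0. By the Itô isometry:
  Var( int_0^t f(s) dB_s ) = E[ (int_0^t f(s) dB_s)^2 ] = int_0^t f(s)^2 ds.
Here f(s) = -3*s^2/2, so f(s)^2 = 9*s^4/4. Integrate:
  int_0^t (9*s^4/4) ds = 9*t^5/20.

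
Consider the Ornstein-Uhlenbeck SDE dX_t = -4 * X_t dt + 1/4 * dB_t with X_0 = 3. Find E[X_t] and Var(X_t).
E[X_t] = 3*exp(-4*t); Var(X_t) = 1/128 - exp(-8*t)/128

The OU SDE dX = -theta X dt + sigma dB admits the integrating factor exp(theta t): d(exp(theta t) X_t) = sigma exp(theta t) dB_t. Integrating from 0 to t:
  X_t = x_0 * exp(-theta t) + sigma * int_0^t exp(-theta (t-s)) dB_s.
The Itô integral has mean 0 and (by the Itô isometry) variance sigma^2 * int_0^t exp(-2 theta (t - s)) ds = sigma^2 * (1 - exp(-2 theta t)) / (2 theta).
With theta = 4, sigma = 1/4, x_0 = 3:
  E[X_t] = 3 * exp(-4 t) = 3*exp(-4*t)
  Var(X_t) = (1/4)^2 * (1 - exp(-2*4 t)) / (2 * 4) = 1/128 - exp(-8*t)/128.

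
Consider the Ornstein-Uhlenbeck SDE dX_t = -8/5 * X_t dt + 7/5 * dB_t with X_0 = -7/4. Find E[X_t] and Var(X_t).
E[X_t] = -7*exp(-8*t/5)/4; Var(X_t) = 49/80 - 49*exp(-16*t/5)/80

The OU SDE dX = -theta X dt + sigma dB admits the integrating factor exp(theta t): d(exp(theta t) X_t) = sigma exp(theta t) dB_t. Integrating from 0 to t:
  X_t = x_0 * exp(-theta t) + sigma * int_0^t exp(-theta (t-s)) dB_s.
The Itô integral has mean 0 and (by the Itô isometry) variance sigma^2 * int_0^t exp(-2 theta (t - s)) ds = sigma^2 * (1 - exp(-2 theta t)) / (2 theta).
With theta = 8/5, sigma = 7/5, x_0 = -7/4:
  E[X_t] = -7/4 * exp(-8/5 t) = -7*exp(-8*t/5)/4
  Var(X_t) = (7/5)^2 * (1 - exp(-2*8/5 t)) / (2 * 8/5) = 49/80 - 49*exp(-16*t/5)/80.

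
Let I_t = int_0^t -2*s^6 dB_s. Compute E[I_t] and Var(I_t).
E[I_t] = 0; Var(I_t) = 4*t^13/13

The Itô integral of a deterministic integrand f(s) has mean 0 because each increment f(s) * (B_{s+ds} - B_s) has mean 0. By the Itô isometry:
  Var( int_0^t f(s) dB_s ) = E[ (int_0^t f(s) dB_s)^2 ] = int_0^t f(s)^2 ds.
Here f(s) = -2*s^6, so f(s)^2 = 4*s^12. Integrate:
  int_0^t (4*s^12) ds = 4*t^13/13.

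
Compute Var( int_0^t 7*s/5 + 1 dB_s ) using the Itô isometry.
Var = t*(49*t^2 + 105*t + 75)/75

The Itô integral of a deterministic integrand f(s) has mean 0 because each increment f(s) * (B_{s+ds} - B_s) has mean 0. By the Itô isometry:
  Var( int_0^t f(s) dB_s ) = E[ (int_0^t f(s) dB_s)^2 ] = int_0^t f(s)^2 ds.
Here f(s) = 7*s/5 + 1, so f(s)^2 = (7*s + 5)^2/25. Integrate:
  int_0^t ((7*s + 5)^2/25) ds = t*(49*t^2 + 105*t + 75)/75.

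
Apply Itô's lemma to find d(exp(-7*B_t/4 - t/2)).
d(exp(-7*B_t/4 - t/2)) = (33*exp(-7*B_t/4 - t/2)/32) dt + (-7*exp(-7*B_t/4 - t/2)/4) dB_t

Itô's formula for f(t, x): d f(t, B_t) = (f_t + (1/2) f_xx) dt + f_x dB_t. Compute partials of f(t, x) = exp(-t/2 - 7*x/4):
  f_t(t,x)  = -exp(-t/2 - 7*x/4)/2
  f_x(t,x)  = -7*exp(-t/2 - 7*x/4)/4
  f_xx(t,x) = 49*exp(-t/2 - 7*x/4)/16
Assemble drift = f_t + (1/2) f_xx = 33*exp(-t/2 - 7*x/4)/32 and diffusion = f_x = -7*exp(-t/2 - 7*x/4)/4. Substituting x = B_t:
  d(exp(-7*B_t/4 - t/2)) = (33*exp(-7*B_t/4 - t/2)/32) dt + (-7*exp(-7*B_t/4 - t/2)/4) dB_t.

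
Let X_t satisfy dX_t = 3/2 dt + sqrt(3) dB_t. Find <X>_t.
<X>_t = 3*t

For an Itô process dX_t = a(t) dt + b(t) dB_t, the quadratic variation is <X>_t = int_0^t b(s)^2 ds (the drift term does not contribute). Here b(s) = sqrt(3), so
  b(s)^2 = 3.
Integrating from 0 to t:
  <X>_t = int_0^t (3) ds = 3*t.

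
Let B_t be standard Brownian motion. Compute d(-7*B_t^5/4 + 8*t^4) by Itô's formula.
d(-7*B_t^5/4 + 8*t^4) = (-35*B_t^3/2 + 32*t^3) dt + (-35*B_t^4/4) dB_t

Itô's formula for f(t, x): d f(t, B_t) = (f_t + (1/2) f_xx) dt + f_x dB_t. Compute partials of f(t, x) = 8*t^4 - 7*x^5/4:
  f_t(t,x)  = 32*t^3
  f_x(t,x)  = -35*x^4/4
  f_xx(t,x) = -35*x^3
Assemble drift = f_t + (1/2) f_xx = 32*t^3 - 35*x^3/2 and diffusion = f_x = -35*x^4/4. Substituting x = B_t:
  d(-7*B_t^5/4 + 8*t^4) = (-35*B_t^3/2 + 32*t^3) dt + (-35*B_t^4/4) dB_t.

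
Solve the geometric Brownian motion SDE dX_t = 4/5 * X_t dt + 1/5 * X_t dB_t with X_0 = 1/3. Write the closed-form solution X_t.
X_t = 1/3 * exp((39/50) * t + (1/5) * B_t)

For GBM dX = mu X dt + sigma X dB with X_0 = x_0, apply Itô to Y = log X: dY = (mu - sigma^2/2) dt + sigma dB, so Y_t = log(x_0) + (mu - sigma^2/2) t + sigma B_t and hence X_t = x_0 * exp((mu - sigma^2/2) t + sigma B_t).
With mu = 4/5, sigma = 1/5, x_0 = 1/3, this gives:
  X_t = 1/3 * exp((39/50) * t + (1/5) * B_t).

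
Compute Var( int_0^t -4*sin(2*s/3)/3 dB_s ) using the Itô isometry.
Var = 8*t/9 - 2*sin(4*t/3)/3

The Itô integral of a deterministic integrand f(s) has mean 0 because each increment f(s) * (B_{s+ds} - B_s) has mean 0. By the Itô isometry:
  Var( int_0^t f(s) dB_s ) = E[ (int_0^t f(s) dB_s)^2 ] = int_0^t f(s)^2 ds.
Here f(s) = -4*sin(2*s/3)/3, so f(s)^2 = 16*sin(2*s/3)^2/9. Integrate:
  int_0^t (16*sin(2*s/3)^2/9) ds = 8*t/9 - 2*sin(4*t/3)/3.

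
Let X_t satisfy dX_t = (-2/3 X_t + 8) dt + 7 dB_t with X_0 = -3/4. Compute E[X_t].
E[X_t] = 12 - 51*exp(-2*t/3)/4

Taking expectations and using E[dB_t] = 0, the mean m(t) = E[X_t] satisfies the ODE m'(t) = a m(t) + b with m(0) = x_0. With a = -2/3, b = 8, x_0 = -3/4, the solution is
  m(t) = x_0 * exp(a t) + (b/a) * (exp(a t) - 1)
       = (-3/4) * exp((-2/3) t) + (8/(-2/3)) * (exp((-2/3) t) - 1)
       = 12 - 51*exp(-2*t/3)/4.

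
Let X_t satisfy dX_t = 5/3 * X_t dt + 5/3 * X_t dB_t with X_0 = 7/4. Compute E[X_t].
E[X_t] = 7*exp(5*t/3)/4

For GBM dX = mu X dt + sigma X dB with X_0 = x_0, apply Itô to Y = log X: dY = (mu - sigma^2/2) dt + sigma dB, so Y_t = log(x_0) + (mu - sigma^2/2) t + sigma B_t and hence X_t = x_0 * exp((mu - sigma^2/2) t + sigma B_t).
With mu = 5/3, sigma = 5/3, x_0 = 7/4, this gives:
  X_t = 7/4 * exp((5/18) * t + (5/3) * B_t).
Since sigma*B_t ~ Normal(0, sigma^2 t), E[exp(sigma*B_t)] = exp(sigma^2 t / 2); so E[X_t] = x_0 * exp((mu - sigma^2/2) t) * exp(sigma^2 t / 2) = x_0 * exp(mu t) = 7*exp(5*t/3)/4.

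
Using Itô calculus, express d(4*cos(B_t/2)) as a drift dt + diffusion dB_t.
d(4*cos(B_t/2)) = (-cos(B_t/2)/2) dt + (-2*sin(B_t/2)) dB_t

Itô's formula for f(B_t) gives d f(B_t) = f'(B_t) dB_t + (1/2) f''(B_t) dt. Compute derivatives of f(x) = 4*cos(x/2):
  f'(x)  = -2*sin(x/2)
  f''(x) = -cos(x/2)
Substitute x = B_t and multiply the f'' term by 1/2:
  drift     = (1/2) * (-cos(x/2)) evaluated at B_t = -cos(B_t/2)/2
  diffusion = (-2*sin(x/2)) evaluated at B_t = -2*sin(B_t/2)
Therefore d(4*cos(B_t/2)) = (-cos(B_t/2)/2) dt + (-2*sin(B_t/2)) dB_t.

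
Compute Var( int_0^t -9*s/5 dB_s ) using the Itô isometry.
Var = 27*t^3/25

The Itô integral of a deterministic integrand f(s) has mean 0 because each increment f(s) * (B_{s+ds} - B_s) has mean 0. By the Itô isometry:
  Var( int_0^t f(s) dB_s ) = E[ (int_0^t f(s) dB_s)^2 ] = int_0^t f(s)^2 ds.
Here f(s) = -9*s/5, so f(s)^2 = 81*s^2/25. Integrate:
  int_0^t (81*s^2/25) ds = 27*t^3/25.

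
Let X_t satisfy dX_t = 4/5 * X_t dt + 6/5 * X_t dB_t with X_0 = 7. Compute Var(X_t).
Var(X_t) = 49*(exp(36*t/25) - 1)*exp(8*t/5)

For GBM dX = mu X dt + sigma X dB with X_0 = x_0, apply Itô to Y = log X: dY = (mu - sigma^2/2) dt + sigma dB, so Y_t = log(x_0) + (mu - sigma^2/2) t + sigma B_t and hence X_t = x_0 * exp((mu - sigma^2/2) t + sigma B_t).
With mu = 4/5, sigma = 6/5, x_0 = 7, this gives:
  X_t = 7 * exp((2/25) * t + (6/5) * B_t).
Since sigma*B_t ~ Normal(0, sigma^2 t), E[exp(sigma*B_t)] = exp(sigma^2 t / 2); so E[X_t] = x_0 * exp((mu - sigma^2/2) t) * exp(sigma^2 t / 2) = x_0 * exp(mu t) = 7*exp(4*t/5).
Var(X_t) = E[X_t^2] - (E[X_t])^2 = x_0^2 * exp(2 mu t) * (exp(sigma^2 t) - 1) = 49*(exp(36*t/25) - 1)*exp(8*t/5).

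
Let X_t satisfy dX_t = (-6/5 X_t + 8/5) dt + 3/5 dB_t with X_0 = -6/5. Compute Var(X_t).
Var(X_t) = 3/20 - 3*exp(-12*t/5)/20

The variance V(t) = Var(X_t) satisfies V'(t) = 2 a V(t) + c^2 with V(0) = 0 (drift coefficient is linear in X, diffusion is constant). With a = -6/5, c = 3/5, the solution is
  V(t) = (c^2 / (2 a)) * (exp(2 a t) - 1)
       = ((3/5)^2 / (2*(-6/5))) * (exp((-12/5) t) - 1)
       = 3/20 - 3*exp(-12*t/5)/20.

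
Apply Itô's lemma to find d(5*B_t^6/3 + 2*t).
d(5*B_t^6/3 + 2*t) = (25*B_t^4 + 2) dt + (10*B_t^5) dB_t

Itô's formula for f(t, x): d f(t, B_t) = (f_t + (1/2) f_xx) dt + f_x dB_t. Compute partials of f(t, x) = 2*t + 5*x^6/3:
  f_t(t,x)  = 2
  f_x(t,x)  = 10*x^5
  f_xx(t,x) = 50*x^4
Assemble drift = f_t + (1/2) f_xx = 25*x^4 + 2 and diffusion = f_x = 10*x^5. Substituting x = B_t:
  d(5*B_t^6/3 + 2*t) = (25*B_t^4 + 2) dt + (10*B_t^5) dB_t.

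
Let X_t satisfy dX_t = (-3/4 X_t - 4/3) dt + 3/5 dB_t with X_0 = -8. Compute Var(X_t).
Var(X_t) = 6/25 - 6*exp(-3*t/2)/25

The variance V(t) = Var(X_t) satisfies V'(t) = 2 a V(t) + c^2 with V(0) = 0 (drift coefficient is linear in X, diffusion is constant). With a = -3/4, c = 3/5, the solution is
  V(t) = (c^2 / (2 a)) * (exp(2 a t) - 1)
       = ((3/5)^2 / (2*(-3/4))) * (exp((-3/2) t) - 1)
       = 6/25 - 6*exp(-3*t/2)/25.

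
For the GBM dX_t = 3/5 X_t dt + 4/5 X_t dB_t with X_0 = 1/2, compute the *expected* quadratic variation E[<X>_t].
E[<X>_t] = 2*exp(46*t/25)/23 - 2/23

<X>_t = int_0^t ((4/5) * X_s)^2 ds. Taking expectation inside the integral: E[<X>_t] = (4/5)^2 * int_0^t E[X_s^2] ds. For GBM, E[X_s^2] = x_0^2 * exp((2 mu + sigma^2) s). Integrating:
  E[<X>_t] = (4/5)^2 * (1/2)^2 * (exp((2*(3/5) + (4/5)^2) t) - 1) / (2*(3/5) + (4/5)^2)
           = (4/5)^2 * (1/2)^2 * (exp((46/25) t) - 1) / (46/25) = 2*exp(46*t/25)/23 - 2/23.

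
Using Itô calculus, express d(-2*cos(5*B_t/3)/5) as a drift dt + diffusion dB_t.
d(-2*cos(5*B_t/3)/5) = (5*cos(5*B_t/3)/9) dt + (2*sin(5*B_t/3)/3) dB_t

Itô's formula for f(B_t) gives d f(B_t) = f'(B_t) dB_t + (1/2) f''(B_t) dt. Compute derivatives of f(x) = -2*cos(5*x/3)/5:
  f'(x)  = 2*sin(5*x/3)/3
  f''(x) = 10*cos(5*x/3)/9
Substitute x = B_t and multiply the f'' term by 1/2:
  drift     = (1/2) * (10*cos(5*x/3)/9) evaluated at B_t = 5*cos(5*B_t/3)/9
  diffusion = (2*sin(5*x/3)/3) evaluated at B_t = 2*sin(5*B_t/3)/3
Therefore d(-2*cos(5*B_t/3)/5) = (5*cos(5*B_t/3)/9) dt + (2*sin(5*B_t/3)/3) dB_t.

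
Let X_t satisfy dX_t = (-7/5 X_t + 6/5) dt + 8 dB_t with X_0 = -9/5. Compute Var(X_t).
Var(X_t) = 160/7 - 160*exp(-14*t/5)/7

The variance V(t) = Var(X_t) satisfies V'(t) = 2 a V(t) + c^2 with V(0) = 0 (drift coefficient is linear in X, diffusion is constant). With a = -7/5, c = 8, the solution is
  V(t) = (c^2 / (2 a)) * (exp(2 a t) - 1)
       = (8^2 / (2*(-7/5))) * (exp((-14/5) t) - 1)
       = 160/7 - 160*exp(-14*t/5)/7.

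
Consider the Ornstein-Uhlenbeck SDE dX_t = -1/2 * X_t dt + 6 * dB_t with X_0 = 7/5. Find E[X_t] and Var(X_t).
E[X_t] = 7*exp(-t/2)/5; Var(X_t) = 36 - 36*exp(-t)

The OU SDE dX = -theta X dt + sigma dB admits the integrating factor exp(theta t): d(exp(theta t) X_t) = sigma exp(theta t) dB_t. Integrating from 0 to t:
  X_t = x_0 * exp(-theta t) + sigma * int_0^t exp(-theta (t-s)) dB_s.
The Itô integral has mean 0 and (by the Itô isometry) variance sigma^2 * int_0^t exp(-2 theta (t - s)) ds = sigma^2 * (1 - exp(-2 theta t)) / (2 theta).
With theta = 1/2, sigma = 6, x_0 = 7/5:
  E[X_t] = 7/5 * exp(-1/2 t) = 7*exp(-t/2)/5
  Var(X_t) = (6)^2 * (1 - exp(-2*1/2 t)) / (2 * 1/2) = 36 - 36*exp(-t).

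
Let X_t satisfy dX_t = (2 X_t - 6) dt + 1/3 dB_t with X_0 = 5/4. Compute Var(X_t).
Var(X_t) = exp(4*t)/36 - 1/36

The variance V(t) = Var(X_t) satisfies V'(t) = 2 a V(t) + c^2 with V(0) = 0 (drift coefficient is linear in X, diffusion is constant). With a = 2, c = 1/3, the solution is
  V(t) = (c^2 / (2 a)) * (exp(2 a t) - 1)
       = ((1/3)^2 / (2*2)) * (exp(4 t) - 1)
       = exp(4*t)/36 - 1/36.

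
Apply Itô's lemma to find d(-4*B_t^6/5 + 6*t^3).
d(-4*B_t^6/5 + 6*t^3) = (-12*B_t^4 + 18*t^2) dt + (-24*B_t^5/5) dB_t

Itô's formula for f(t, x): d f(t, B_t) = (f_t + (1/2) f_xx) dt + f_x dB_t. Compute partials of f(t, x) = 6*t^3 - 4*x^6/5:
  f_t(t,x)  = 18*t^2
  f_x(t,x)  = -24*x^5/5
  f_xx(t,x) = -24*x^4
Assemble drift = f_t + (1/2) f_xx = 18*t^2 - 12*x^4 and diffusion = f_x = -24*x^5/5. Substituting x = B_t:
  d(-4*B_t^6/5 + 6*t^3) = (-12*B_t^4 + 18*t^2) dt + (-24*B_t^5/5) dB_t.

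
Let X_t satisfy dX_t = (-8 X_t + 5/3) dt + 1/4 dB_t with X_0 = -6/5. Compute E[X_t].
E[X_t] = 5/24 - 169*exp(-8*t)/120

Taking expectations and using E[dB_t] = 0, the mean m(t) = E[X_t] satisfies the ODE m'(t) = a m(t) + b with m(0) = x_0. With a = -8, b = 5/3, x_0 = -6/5, the solution is
  m(t) = x_0 * exp(a t) + (b/a) * (exp(a t) - 1)
       = (-6/5) * exp((-8) t) + ((5/3)/(-8)) * (exp((-8) t) - 1)
       = 5/24 - 169*exp(-8*t)/120.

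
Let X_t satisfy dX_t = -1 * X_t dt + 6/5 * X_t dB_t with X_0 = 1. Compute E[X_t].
E[X_t] = exp(-t)

For GBM dX = mu X dt + sigma X dB with X_0 = x_0, apply Itô to Y = log X: dY = (mu - sigma^2/2) dt + sigma dB, so Y_t = log(x_0) + (mu - sigma^2/2) t + sigma B_t and hence X_t = x_0 * exp((mu - sigma^2/2) t + sigma B_t).
With mu = -1, sigma = 6/5, x_0 = 1, this gives:
  X_t = 1 * exp((-43/25) * t + (6/5) * B_t).
Since sigma*B_t ~ Normal(0, sigma^2 t), E[exp(sigma*B_t)] = exp(sigma^2 t / 2); so E[X_t] = x_0 * exp((mu - sigma^2/2) t) * exp(sigma^2 t / 2) = x_0 * exp(mu t) = exp(-t).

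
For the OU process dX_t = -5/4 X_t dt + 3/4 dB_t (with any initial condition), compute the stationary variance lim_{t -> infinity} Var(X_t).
lim Var(X_t) = 9/40

The OU SDE dX = -theta X dt + sigma dB admits the integrating factor exp(theta t): d(exp(theta t) X_t) = sigma exp(theta t) dB_t. Integrating from 0 to t gives X_t = x_0 * exp(-theta t) + sigma * int_0^t exp(-theta (t-s)) dB_s for any initial x_0. The Itô integral has variance (by the Itô isometry) sigma^2 * int_0^t exp(-2 theta (t - s)) ds = sigma^2 * (1 - exp(-2 theta t)) / (2 theta), independent of x_0.
With theta = 5/4, sigma = 3/4:
  Var(X_t) = (3/4)^2 * (1 - exp(-2*5/4 t)) / (2 * 5/4) = 9/40 - 9*exp(-5*t/2)/40.
As t -> infinity, exp(-2*5/4 t) -> 0, so the stationary variance is sigma^2 / (2 theta) = 9/40.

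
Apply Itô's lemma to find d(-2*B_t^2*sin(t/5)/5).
d(-2*B_t^2*sin(t/5)/5) = (-2*B_t^2*cos(t/5)/25 - 2*sin(t/5)/5) dt + (-4*B_t*sin(t/5)/5) dB_t

Itô's formula for f(t, x): d f(t, B_t) = (f_t + (1/2) f_xx) dt + f_x dB_t. Compute partials of f(t, x) = -2*x^2*sin(t/5)/5:
  f_t(t,x)  = -2*x^2*cos(t/5)/25
  f_x(t,x)  = -4*x*sin(t/5)/5
  f_xx(t,x) = -4*sin(t/5)/5
Assemble drift = f_t + (1/2) f_xx = -2*x^2*cos(t/5)/25 - 2*sin(t/5)/5 and diffusion = f_x = -4*x*sin(t/5)/5. Substituting x = B_t:
  d(-2*B_t^2*sin(t/5)/5) = (-2*B_t^2*cos(t/5)/25 - 2*sin(t/5)/5) dt + (-4*B_t*sin(t/5)/5) dB_t.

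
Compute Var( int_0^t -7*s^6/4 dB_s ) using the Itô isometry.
Var = 49*t^13/208

The Itô integral of a deterministic integrand f(s) has mean 0 because each increment f(s) * (B_{s+ds} - B_s) has mean 0. By the Itô isometry:
  Var( int_0^t f(s) dB_s ) = E[ (int_0^t f(s) dB_s)^2 ] = int_0^t f(s)^2 ds.
Here f(s) = -7*s^6/4, so f(s)^2 = 49*s^12/16. Integrate:
  int_0^t (49*s^12/16) ds = 49*t^13/208.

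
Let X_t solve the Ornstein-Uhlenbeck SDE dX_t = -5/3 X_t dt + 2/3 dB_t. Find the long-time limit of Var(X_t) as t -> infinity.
lim Var(X_t) = 2/15

The OU SDE dX = -theta X dt + sigma dB admits the integrating factor exp(theta t): d(exp(theta t) X_t) = sigma exp(theta t) dB_t. Integrating from 0 to t gives X_t = x_0 * exp(-theta t) + sigma * int_0^t exp(-theta (t-s)) dB_s for any initial x_0. The Itô integral has variance (by the Itô isometry) sigma^2 * int_0^t exp(-2 theta (t - s)) ds = sigma^2 * (1 - exp(-2 theta t)) / (2 theta), independent of x_0.
With theta = 5/3, sigma = 2/3:
  Var(X_t) = (2/3)^2 * (1 - exp(-2*5/3 t)) / (2 * 5/3) = 2/15 - 2*exp(-10*t/3)/15.
As t -> infinity, exp(-2*5/3 t) -> 0, so the stationary variance is sigma^2 / (2 theta) = 2/15.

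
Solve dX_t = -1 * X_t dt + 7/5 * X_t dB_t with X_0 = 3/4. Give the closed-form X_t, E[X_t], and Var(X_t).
X_t = 3/4 * exp((-99/50) t + (7/5) B_t); E[X_t] = 3*exp(-t)/4; Var(X_t) = (9*exp(49*t/25) - 9)*exp(-2*t)/16

For GBM dX = mu X dt + sigma X dB with X_0 = x_0, apply Itô to Y = log X: dY = (mu - sigma^2/2) dt + sigma dB, so Y_t = log(x_0) + (mu - sigma^2/2) t + sigma B_t and hence X_t = x_0 * exp((mu - sigma^2/2) t + sigma B_t).
With mu = -1, sigma = 7/5, x_0 = 3/4, this gives:
  X_t = 3/4 * exp((-99/50) * t + (7/5) * B_t).
Since sigma*B_t ~ Normal(0, sigma^2 t), E[exp(sigma*B_t)] = exp(sigma^2 t / 2); so E[X_t] = x_0 * exp((mu - sigma^2/2) t) * exp(sigma^2 t / 2) = x_0 * exp(mu t) = 3*exp(-t)/4.
Var(X_t) = E[X_t^2] - (E[X_t])^2 = x_0^2 * exp(2 mu t) * (exp(sigma^2 t) - 1) = (9*exp(49*t/25) - 9)*exp(-2*t)/16.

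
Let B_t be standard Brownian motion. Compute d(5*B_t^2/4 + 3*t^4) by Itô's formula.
d(5*B_t^2/4 + 3*t^4) = (12*t^3 + 5/4) dt + (5*B_t/2) dB_t

Itô's formula for f(t, x): d f(t, B_t) = (f_t + (1/2) f_xx) dt + f_x dB_t. Compute partials of f(t, x) = 3*t^4 + 5*x^2/4:
  f_t(t,x)  = 12*t^3
  f_x(t,x)  = 5*x/2
  f_xx(t,x) = 5/2
Assemble drift = f_t + (1/2) f_xx = 12*t^3 + 5/4 and diffusion = f_x = 5*x/2. Substituting x = B_t:
  d(5*B_t^2/4 + 3*t^4) = (12*t^3 + 5/4) dt + (5*B_t/2) dB_t.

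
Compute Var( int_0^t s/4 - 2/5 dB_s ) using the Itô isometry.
Var = t*(25*t^2 - 120*t + 192)/1200

The Itô integral of a deterministic integrand f(s) has mean 0 because each increment f(s) * (B_{s+ds} - B_s) has mean 0. By the Itô isometry:
  Var( int_0^t f(s) dB_s ) = E[ (int_0^t f(s) dB_s)^2 ] = int_0^t f(s)^2 ds.
Here f(s) = s/4 - 2/5, so f(s)^2 = (5*s - 8)^2/400. Integrate:
  int_0^t ((5*s - 8)^2/400) ds = t*(25*t^2 - 120*t + 192)/1200.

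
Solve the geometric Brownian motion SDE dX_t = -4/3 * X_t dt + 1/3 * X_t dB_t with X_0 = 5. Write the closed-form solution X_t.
X_t = 5 * exp((-25/18) * t + (1/3) * B_t)

For GBM dX = mu X dt + sigma X dB with X_0 = x_0, apply Itô to Y = log X: dY = (mu - sigma^2/2) dt + sigma dB, so Y_t = log(x_0) + (mu - sigma^2/2) t + sigma B_t and hence X_t = x_0 * exp((mu - sigma^2/2) t + sigma B_t).
With mu = -4/3, sigma = 1/3, x_0 = 5, this gives:
  X_t = 5 * exp((-25/18) * t + (1/3) * B_t).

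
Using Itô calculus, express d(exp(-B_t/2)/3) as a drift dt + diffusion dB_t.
d(exp(-B_t/2)/3) = (exp(-B_t/2)/24) dt + (-exp(-B_t/2)/6) dB_t

Itô's formula for f(B_t) gives d f(B_t) = f'(B_t) dB_t + (1/2) f''(B_t) dt. Compute derivatives of f(x) = exp(-x/2)/3:
  f'(x)  = -exp(-x/2)/6
  f''(x) = exp(-x/2)/12
Substitute x = B_t and multiply the f'' term by 1/2:
  drift     = (1/2) * (exp(-x/2)/12) evaluated at B_t = exp(-B_t/2)/24
  diffusion = (-exp(-x/2)/6) evaluated at B_t = -exp(-B_t/2)/6
Therefore d(exp(-B_t/2)/3) = (exp(-B_t/2)/24) dt + (-exp(-B_t/2)/6) dB_t.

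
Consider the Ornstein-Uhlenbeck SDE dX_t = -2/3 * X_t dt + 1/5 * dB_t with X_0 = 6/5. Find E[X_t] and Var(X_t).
E[X_t] = 6*exp(-2*t/3)/5; Var(X_t) = 3/100 - 3*exp(-4*t/3)/100

The OU SDE dX = -theta X dt + sigma dB admits the integrating factor exp(theta t): d(exp(theta t) X_t) = sigma exp(theta t) dB_t. Integrating from 0 to t:
  X_t = x_0 * exp(-theta t) + sigma * int_0^t exp(-theta (t-s)) dB_s.
The Itô integral has mean 0 and (by the Itô isometry) variance sigma^2 * int_0^t exp(-2 theta (t - s)) ds = sigma^2 * (1 - exp(-2 theta t)) / (2 theta).
With theta = 2/3, sigma = 1/5, x_0 = 6/5:
  E[X_t] = 6/5 * exp(-2/3 t) = 6*exp(-2*t/3)/5
  Var(X_t) = (1/5)^2 * (1 - exp(-2*2/3 t)) / (2 * 2/3) = 3/100 - 3*exp(-4*t/3)/100.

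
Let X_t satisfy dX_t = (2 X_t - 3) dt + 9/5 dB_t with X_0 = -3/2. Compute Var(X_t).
Var(X_t) = 81*exp(4*t)/100 - 81/100

The variance V(t) = Var(X_t) satisfies V'(t) = 2 a V(t) + c^2 with V(0) = 0 (drift coefficient is linear in X, diffusion is constant). With a = 2, c = 9/5, the solution is
  V(t) = (c^2 / (2 a)) * (exp(2 a t) - 1)
       = ((9/5)^2 / (2*2)) * (exp(4 t) - 1)
       = 81*exp(4*t)/100 - 81/100.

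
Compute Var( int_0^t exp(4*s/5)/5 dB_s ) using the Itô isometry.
Var = exp(8*t/5)/40 - 1/40

The Itô integral of a deterministic integrand f(s) has mean 0 because each increment f(s) * (B_{s+ds} - B_s) has mean 0. By the Itô isometry:
  Var( int_0^t f(s) dB_s ) = E[ (int_0^t f(s) dB_s)^2 ] = int_0^t f(s)^2 ds.
Here f(s) = exp(4*s/5)/5, so f(s)^2 = exp(8*s/5)/25. Integrate:
  int_0^t (exp(8*s/5)/25) ds = exp(8*t/5)/40 - 1/40.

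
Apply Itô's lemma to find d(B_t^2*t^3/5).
d(B_t^2*t^3/5) = (t^2*(3*B_t^2 + t)/5) dt + (2*B_t*t^3/5) dB_t

Itô's formula for f(t, x): d f(t, B_t) = (f_t + (1/2) f_xx) dt + f_x dB_t. Compute partials of f(t, x) = t^3*x^2/5:
  f_t(t,x)  = 3*t^2*x^2/5
  f_x(t,x)  = 2*t^3*x/5
  f_xx(t,x) = 2*t^3/5
Assemble drift = f_t + (1/2) f_xx = t^2*(t + 3*x^2)/5 and diffusion = f_x = 2*t^3*x/5. Substituting x = B_t:
  d(B_t^2*t^3/5) = (t^2*(3*B_t^2 + t)/5) dt + (2*B_t*t^3/5) dB_t.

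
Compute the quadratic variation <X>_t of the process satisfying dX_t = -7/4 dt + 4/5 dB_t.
<X>_t = 16*t/25

For an Itô process dX_t = a(t) dt + b(t) dB_t, the quadratic variation is <X>_t = int_0^t b(s)^2 ds (the drift term does not contribute). Here b(s) = 4/5, so
  b(s)^2 = 16/25.
Integrating from 0 to t:
  <X>_t = int_0^t (16/25) ds = 16*t/25.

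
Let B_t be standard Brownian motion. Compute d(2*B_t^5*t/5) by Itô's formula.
d(2*B_t^5*t/5) = (2*B_t^3*(B_t^2 + 10*t)/5) dt + (2*B_t^4*t) dB_t

Itô's formula for f(t, x): d f(t, B_t) = (f_t + (1/2) f_xx) dt + f_x dB_t. Compute partials of f(t, x) = 2*t*x^5/5:
  f_t(t,x)  = 2*x^5/5
  f_x(t,x)  = 2*t*x^4
  f_xx(t,x) = 8*t*x^3
Assemble drift = f_t + (1/2) f_xx = 2*x^3*(10*t + x^2)/5 and diffusion = f_x = 2*t*x^4. Substituting x = B_t:
  d(2*B_t^5*t/5) = (2*B_t^3*(B_t^2 + 10*t)/5) dt + (2*B_t^4*t) dB_t.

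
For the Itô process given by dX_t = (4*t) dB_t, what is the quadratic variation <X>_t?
<X>_t = 16*t^3/3

For an Itô process dX_t = a(t) dt + b(t) dB_t, the quadratic variation is <X>_t = int_0^t b(s)^2 ds (the drift term does not contribute). Here b(s) = 4*s, so
  b(s)^2 = 16*s^2.
Integrating from 0 to t:
  <X>_t = int_0^t (16*s^2) ds = 16*t^3/3.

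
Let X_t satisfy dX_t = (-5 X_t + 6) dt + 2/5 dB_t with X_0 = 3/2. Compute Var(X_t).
Var(X_t) = 2/125 - 2*exp(-10*t)/125

The variance V(t) = Var(X_t) satisfies V'(t) = 2 a V(t) + c^2 with V(0) = 0 (drift coefficient is linear in X, diffusion is constant). With a = -5, c = 2/5, the solution is
  V(t) = (c^2 / (2 a)) * (exp(2 a t) - 1)
       = ((2/5)^2 / (2*(-5))) * (exp((-10) t) - 1)
       = 2/125 - 2*exp(-10*t)/125.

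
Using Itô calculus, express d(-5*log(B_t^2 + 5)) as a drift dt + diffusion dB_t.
d(-5*log(B_t^2 + 5)) = (5*(B_t^2 - 5)/(B_t^2 + 5)^2) dt + (-10*B_t/(B_t^2 + 5)) dB_t

Itô's formula for f(B_t) gives d f(B_t) = f'(B_t) dB_t + (1/2) f''(B_t) dt. Compute derivatives of f(x) = -5*log(x^2 + 5):
  f'(x)  = -10*x/(x^2 + 5)
  f''(x) = 10*(x^2 - 5)/(x^2 + 5)^2
Substitute x = B_t and multiply the f'' term by 1/2:
  drift     = (1/2) * (10*(x^2 - 5)/(x^2 + 5)^2) evaluated at B_t = 5*(B_t^2 - 5)/(B_t^2 + 5)^2
  diffusion = (-10*x/(x^2 + 5)) evaluated at B_t = -10*B_t/(B_t^2 + 5)
Therefore d(-5*log(B_t^2 + 5)) = (5*(B_t^2 - 5)/(B_t^2 + 5)^2) dt + (-10*B_t/(B_t^2 + 5)) dB_t.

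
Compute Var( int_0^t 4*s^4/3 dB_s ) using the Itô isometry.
Var = 16*t^9/81

The Itô integral of a deterministic integrand f(s) has mean 0 because each increment f(s) * (B_{s+ds} - B_s) has mean 0. By the Itô isometry:
  Var( int_0^t f(s) dB_s ) = E[ (int_0^t f(s) dB_s)^2 ] = int_0^t f(s)^2 ds.
Here f(s) = 4*s^4/3, so f(s)^2 = 16*s^8/9. Integrate:
  int_0^t (16*s^8/9) ds = 16*t^9/81.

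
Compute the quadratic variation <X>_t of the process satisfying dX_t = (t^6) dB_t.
<X>_t = t^13/13

For an Itô process dX_t = a(t) dt + b(t) dB_t, the quadratic variation is <X>_t = int_0^t b(s)^2 ds (the drift term does not contribute). Here b(s) = s^6, so
  b(s)^2 = s^12.
Integrating from 0 to t:
  <X>_t = int_0^t (s^12) ds = t^13/13.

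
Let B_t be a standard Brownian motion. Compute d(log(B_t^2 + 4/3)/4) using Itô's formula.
d(log(B_t^2 + 4/3)/4) = (3*(4 - 3*B_t^2)/(4*(3*B_t^2 + 4)^2)) dt + (3*B_t/(2*(3*B_t^2 + 4))) dB_t

Itô's formula for f(B_t) gives d f(B_t) = f'(B_t) dB_t + (1/2) f''(B_t) dt. Compute derivatives of f(x) = log(x^2 + 4/3)/4:
  f'(x)  = 3*x/(2*(3*x^2 + 4))
  f''(x) = 3*(4 - 3*x^2)/(2*(3*x^2 + 4)^2)
Substitute x = B_t and multiply the f'' term by 1/2:
  drift     = (1/2) * (3*(4 - 3*x^2)/(2*(3*x^2 + 4)^2)) evaluated at B_t = 3*(4 - 3*B_t^2)/(4*(3*B_t^2 + 4)^2)
  diffusion = (3*x/(2*(3*x^2 + 4))) evaluated at B_t = 3*B_t/(2*(3*B_t^2 + 4))
Therefore d(log(B_t^2 + 4/3)/4) = (3*(4 - 3*B_t^2)/(4*(3*B_t^2 + 4)^2)) dt + (3*B_t/(2*(3*B_t^2 + 4))) dB_t.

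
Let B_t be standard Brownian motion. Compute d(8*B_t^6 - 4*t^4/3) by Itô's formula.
d(8*B_t^6 - 4*t^4/3) = (120*B_t^4 - 16*t^3/3) dt + (48*B_t^5) dB_t

Itô's formula for f(t, x): d f(t, B_t) = (f_t + (1/2) f_xx) dt + f_x dB_t. Compute partials of f(t, x) = -4*t^4/3 + 8*x^6:
  f_t(t,x)  = -16*t^3/3
  f_x(t,x)  = 48*x^5
  f_xx(t,x) = 240*x^4
Assemble drift = f_t + (1/2) f_xx = -16*t^3/3 + 120*x^4 and diffusion = f_x = 48*x^5. Substituting x = B_t:
  d(8*B_t^6 - 4*t^4/3) = (120*B_t^4 - 16*t^3/3) dt + (48*B_t^5) dB_t.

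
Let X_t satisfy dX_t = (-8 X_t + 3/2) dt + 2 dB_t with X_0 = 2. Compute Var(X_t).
Var(X_t) = 1/4 - exp(-16*t)/4

The variance V(t) = Var(X_t) satisfies V'(t) = 2 a V(t) + c^2 with V(0) = 0 (drift coefficient is linear in X, diffusion is constant). With a = -8, c = 2, the solution is
  V(t) = (c^2 / (2 a)) * (exp(2 a t) - 1)
       = (2^2 / (2*(-8))) * (exp((-16) t) - 1)
       = 1/4 - exp(-16*t)/4.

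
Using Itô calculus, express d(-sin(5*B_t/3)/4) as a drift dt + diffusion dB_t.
d(-sin(5*B_t/3)/4) = (25*sin(5*B_t/3)/72) dt + (-5*cos(5*B_t/3)/12) dB_t

Itô's formula for f(B_t) gives d f(B_t) = f'(B_t) dB_t + (1/2) f''(B_t) dt. Compute derivatives of f(x) = -sin(5*x/3)/4:
  f'(x)  = -5*cos(5*x/3)/12
  f''(x) = 25*sin(5*x/3)/36
Substitute x = B_t and multiply the f'' term by 1/2:
  drift     = (1/2) * (25*sin(5*x/3)/36) evaluated at B_t = 25*sin(5*B_t/3)/72
  diffusion = (-5*cos(5*x/3)/12) evaluated at B_t = -5*cos(5*B_t/3)/12
Therefore d(-sin(5*B_t/3)/4) = (25*sin(5*B_t/3)/72) dt + (-5*cos(5*B_t/3)/12) dB_t.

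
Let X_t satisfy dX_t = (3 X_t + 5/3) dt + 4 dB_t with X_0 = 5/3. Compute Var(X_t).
Var(X_t) = 8*exp(6*t)/3 - 8/3

The variance V(t) = Var(X_t) satisfies V'(t) = 2 a V(t) + c^2 with V(0) = 0 (drift coefficient is linear in X, diffusion is constant). With a = 3, c = 4, the solution is
  V(t) = (c^2 / (2 a)) * (exp(2 a t) - 1)
       = (4^2 / (2*3)) * (exp(6 t) - 1)
       = 8*exp(6*t)/3 - 8/3.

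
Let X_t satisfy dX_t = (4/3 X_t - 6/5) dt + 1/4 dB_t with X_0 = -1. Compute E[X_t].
E[X_t] = 9/10 - 19*exp(4*t/3)/10

Taking expectations and using E[dB_t] = 0, the mean m(t) = E[X_t] satisfies the ODE m'(t) = a m(t) + b with m(0) = x_0. With a = 4/3, b = -6/5, x_0 = -1, the solution is
  m(t) = x_0 * exp(a t) + (b/a) * (exp(a t) - 1)
       = (-1) * exp((4/3) t) + ((-6/5)/(4/3)) * (exp((4/3) t) - 1)
       = 9/10 - 19*exp(4*t/3)/10.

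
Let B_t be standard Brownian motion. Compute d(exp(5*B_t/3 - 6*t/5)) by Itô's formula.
d(exp(5*B_t/3 - 6*t/5)) = (17*exp(5*B_t/3 - 6*t/5)/90) dt + (5*exp(5*B_t/3 - 6*t/5)/3) dB_t

Itô's formula for f(t, x): d f(t, B_t) = (f_t + (1/2) f_xx) dt + f_x dB_t. Compute partials of f(t, x) = exp(-6*t/5 + 5*x/3):
  f_t(t,x)  = -6*exp(-6*t/5 + 5*x/3)/5
  f_x(t,x)  = 5*exp(-6*t/5 + 5*x/3)/3
  f_xx(t,x) = 25*exp(-6*t/5 + 5*x/3)/9
Assemble drift = f_t + (1/2) f_xx = 17*exp(-6*t/5 + 5*x/3)/90 and diffusion = f_x = 5*exp(-6*t/5 + 5*x/3)/3. Substituting x = B_t:
  d(exp(5*B_t/3 - 6*t/5)) = (17*exp(5*B_t/3 - 6*t/5)/90) dt + (5*exp(5*B_t/3 - 6*t/5)/3) dB_t.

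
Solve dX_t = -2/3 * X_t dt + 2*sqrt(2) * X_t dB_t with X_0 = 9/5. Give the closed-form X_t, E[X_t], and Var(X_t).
X_t = 9/5 * exp((-14/3) t + (2*sqrt(2)) B_t); E[X_t] = 9*exp(-2*t/3)/5; Var(X_t) = (81*exp(8*t) - 81)*exp(-4*t/3)/25

For GBM dX = mu X dt + sigma X dB with X_0 = x_0, apply Itô to Y = log X: dY = (mu - sigma^2/2) dt + sigma dB, so Y_t = log(x_0) + (mu - sigma^2/2) t + sigma B_t and hence X_t = x_0 * exp((mu - sigma^2/2) t + sigma B_t).
With mu = -2/3, sigma = 2*sqrt(2), x_0 = 9/5, this gives:
  X_t = 9/5 * exp((-14/3) * t + (2*sqrt(2)) * B_t).
Since sigma*B_t ~ Normal(0, sigma^2 t), E[exp(sigma*B_t)] = exp(sigma^2 t / 2); so E[X_t] = x_0 * exp((mu - sigma^2/2) t) * exp(sigma^2 t / 2) = x_0 * exp(mu t) = 9*exp(-2*t/3)/5.
Var(X_t) = E[X_t^2] - (E[X_t])^2 = x_0^2 * exp(2 mu t) * (exp(sigma^2 t) - 1) = (81*exp(8*t) - 81)*exp(-4*t/3)/25.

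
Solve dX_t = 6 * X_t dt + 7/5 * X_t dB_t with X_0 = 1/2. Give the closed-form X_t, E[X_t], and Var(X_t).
X_t = 1/2 * exp((251/50) t + (7/5) B_t); E[X_t] = exp(6*t)/2; Var(X_t) = (exp(49*t/25) - 1)*exp(12*t)/4

For GBM dX = mu X dt + sigma X dB with X_0 = x_0, apply Itô to Y = log X: dY = (mu - sigma^2/2) dt + sigma dB, so Y_t = log(x_0) + (mu - sigma^2/2) t + sigma B_t and hence X_t = x_0 * exp((mu - sigma^2/2) t + sigma B_t).
With mu = 6, sigma = 7/5, x_0 = 1/2, this gives:
  X_t = 1/2 * exp((251/50) * t + (7/5) * B_t).
Since sigma*B_t ~ Normal(0, sigma^2 t), E[exp(sigma*B_t)] = exp(sigma^2 t / 2); so E[X_t] = x_0 * exp((mu - sigma^2/2) t) * exp(sigma^2 t / 2) = x_0 * exp(mu t) = exp(6*t)/2.
Var(X_t) = E[X_t^2] - (E[X_t])^2 = x_0^2 * exp(2 mu t) * (exp(sigma^2 t) - 1) = (exp(49*t/25) - 1)*exp(12*t)/4.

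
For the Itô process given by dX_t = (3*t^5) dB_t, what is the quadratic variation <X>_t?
<X>_t = 9*t^11/11

For an Itô process dX_t = a(t) dt + b(t) dB_t, the quadratic variation is <X>_t = int_0^t b(s)^2 ds (the drift term does not contribute). Here b(s) = 3*s^5, so
  b(s)^2 = 9*s^10.
Integrating from 0 to t:
  <X>_t = int_0^t (9*s^10) ds = 9*t^11/11.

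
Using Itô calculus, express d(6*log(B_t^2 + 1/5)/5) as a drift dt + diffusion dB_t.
d(6*log(B_t^2 + 1/5)/5) = (6*(1 - 5*B_t^2)/(5*B_t^2 + 1)^2) dt + (12*B_t/(5*B_t^2 + 1)) dB_t

Itô's formula for f(B_t) gives d f(B_t) = f'(B_t) dB_t + (1/2) f''(B_t) dt. Compute derivatives of f(x) = 6*log(x^2 + 1/5)/5:
  f'(x)  = 12*x/(5*x^2 + 1)
  f''(x) = 12*(1 - 5*x^2)/(5*x^2 + 1)^2
Substitute x = B_t and multiply the f'' term by 1/2:
  drift     = (1/2) * (12*(1 - 5*x^2)/(5*x^2 + 1)^2) evaluated at B_t = 6*(1 - 5*B_t^2)/(5*B_t^2 + 1)^2
  diffusion = (12*x/(5*x^2 + 1)) evaluated at B_t = 12*B_t/(5*B_t^2 + 1)
Therefore d(6*log(B_t^2 + 1/5)/5) = (6*(1 - 5*B_t^2)/(5*B_t^2 + 1)^2) dt + (12*B_t/(5*B_t^2 + 1)) dB_t.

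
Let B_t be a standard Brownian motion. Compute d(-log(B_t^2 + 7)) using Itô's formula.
d(-log(B_t^2 + 7)) = ((B_t^2 - 7)/(B_t^2 + 7)^2) dt + (-2*B_t/(B_t^2 + 7)) dB_t

Itô's formula for f(B_t) gives d f(B_t) = f'(B_t) dB_t + (1/2) f''(B_t) dt. Compute derivatives of f(x) = -log(x^2 + 7):
  f'(x)  = -2*x/(x^2 + 7)
  f''(x) = 2*(x^2 - 7)/(x^2 + 7)^2
Substitute x = B_t and multiply the f'' term by 1/2:
  drift     = (1/2) * (2*(x^2 - 7)/(x^2 + 7)^2) evaluated at B_t = (B_t^2 - 7)/(B_t^2 + 7)^2
  diffusion = (-2*x/(x^2 + 7)) evaluated at B_t = -2*B_t/(B_t^2 + 7)
Therefore d(-log(B_t^2 + 7)) = ((B_t^2 - 7)/(B_t^2 + 7)^2) dt + (-2*B_t/(B_t^2 + 7)) dB_t.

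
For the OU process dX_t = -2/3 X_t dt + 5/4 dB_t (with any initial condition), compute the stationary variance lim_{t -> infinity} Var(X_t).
lim Var(X_t) = 75/64

The OU SDE dX = -theta X dt + sigma dB admits the integrating factor exp(theta t): d(exp(theta t) X_t) = sigma exp(theta t) dB_t. Integrating from 0 to t gives X_t = x_0 * exp(-theta t) + sigma * int_0^t exp(-theta (t-s)) dB_s for any initial x_0. The Itô integral has variance (by the Itô isometry) sigma^2 * int_0^t exp(-2 theta (t - s)) ds = sigma^2 * (1 - exp(-2 theta t)) / (2 theta), independent of x_0.
With theta = 2/3, sigma = 5/4:
  Var(X_t) = (5/4)^2 * (1 - exp(-2*2/3 t)) / (2 * 2/3) = 75/64 - 75*exp(-4*t/3)/64.
As t -> infinity, exp(-2*2/3 t) -> 0, so the stationary variance is sigma^2 / (2 theta) = 75/64.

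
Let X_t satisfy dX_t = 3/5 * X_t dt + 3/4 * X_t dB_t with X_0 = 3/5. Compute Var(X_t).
Var(X_t) = 9*(exp(9*t/16) - 1)*exp(6*t/5)/25

For GBM dX = mu X dt + sigma X dB with X_0 = x_0, apply Itô to Y = log X: dY = (mu - sigma^2/2) dt + sigma dB, so Y_t = log(x_0) + (mu - sigma^2/2) t + sigma B_t and hence X_t = x_0 * exp((mu - sigma^2/2) t + sigma B_t).
With mu = 3/5, sigma = 3/4, x_0 = 3/5, this gives:
  X_t = 3/5 * exp((51/160) * t + (3/4) * B_t).
Since sigma*B_t ~ Normal(0, sigma^2 t), E[exp(sigma*B_t)] = exp(sigma^2 t / 2); so E[X_t] = x_0 * exp((mu - sigma^2/2) t) * exp(sigma^2 t / 2) = x_0 * exp(mu t) = 3*exp(3*t/5)/5.
Var(X_t) = E[X_t^2] - (E[X_t])^2 = x_0^2 * exp(2 mu t) * (exp(sigma^2 t) - 1) = 9*(exp(9*t/16) - 1)*exp(6*t/5)/25.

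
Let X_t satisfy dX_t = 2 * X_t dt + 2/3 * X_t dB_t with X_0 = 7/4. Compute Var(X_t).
Var(X_t) = 49*(exp(4*t/9) - 1)*exp(4*t)/16

For GBM dX = mu X dt + sigma X dB with X_0 = x_0, apply Itô to Y = log X: dY = (mu - sigma^2/2) dt + sigma dB, so Y_t = log(x_0) + (mu - sigma^2/2) t + sigma B_t and hence X_t = x_0 * exp((mu - sigma^2/2) t + sigma B_t).
With mu = 2, sigma = 2/3, x_0 = 7/4, this gives:
  X_t = 7/4 * exp((16/9) * t + (2/3) * B_t).
Since sigma*B_t ~ Normal(0, sigma^2 t), E[exp(sigma*B_t)] = exp(sigma^2 t / 2); so E[X_t] = x_0 * exp((mu - sigma^2/2) t) * exp(sigma^2 t / 2) = x_0 * exp(mu t) = 7*exp(2*t)/4.
Var(X_t) = E[X_t^2] - (E[X_t])^2 = x_0^2 * exp(2 mu t) * (exp(sigma^2 t) - 1) = 49*(exp(4*t/9) - 1)*exp(4*t)/16.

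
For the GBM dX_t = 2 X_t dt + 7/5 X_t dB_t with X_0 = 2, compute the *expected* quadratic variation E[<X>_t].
E[<X>_t] = 196*exp(149*t/25)/149 - 196/149

<X>_t = int_0^t ((7/5) * X_s)^2 ds. Taking expectation inside the integral: E[<X>_t] = (7/5)^2 * int_0^t E[X_s^2] ds. For GBM, E[X_s^2] = x_0^2 * exp((2 mu + sigma^2) s). Integrating:
  E[<X>_t] = (7/5)^2 * 2^2 * (exp((2*2 + (7/5)^2) t) - 1) / (2*2 + (7/5)^2)
           = (7/5)^2 * 2^2 * (exp((149/25) t) - 1) / (149/25) = 196*exp(149*t/25)/149 - 196/149.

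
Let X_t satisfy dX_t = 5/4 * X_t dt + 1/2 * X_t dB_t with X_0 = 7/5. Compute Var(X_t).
Var(X_t) = 49*(exp(t/4) - 1)*exp(5*t/2)/25

For GBM dX = mu X dt + sigma X dB with X_0 = x_0, apply Itô to Y = log X: dY = (mu - sigma^2/2) dt + sigma dB, so Y_t = log(x_0) + (mu - sigma^2/2) t + sigma B_t and hence X_t = x_0 * exp((mu - sigma^2/2) t + sigma B_t).
With mu = 5/4, sigma = 1/2, x_0 = 7/5, this gives:
  X_t = 7/5 * exp((9/8) * t + (1/2) * B_t).
Since sigma*B_t ~ Normal(0, sigma^2 t), E[exp(sigma*B_t)] = exp(sigma^2 t / 2); so E[X_t] = x_0 * exp((mu - sigma^2/2) t) * exp(sigma^2 t / 2) = x_0 * exp(mu t) = 7*exp(5*t/4)/5.
Var(X_t) = E[X_t^2] - (E[X_t])^2 = x_0^2 * exp(2 mu t) * (exp(sigma^2 t) - 1) = 49*(exp(t/4) - 1)*exp(5*t/2)/25.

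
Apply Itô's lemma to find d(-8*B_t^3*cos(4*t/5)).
d(-8*B_t^3*cos(4*t/5)) = (32*B_t^3*sin(4*t/5)/5 - 24*B_t*cos(4*t/5)) dt + (-24*B_t^2*cos(4*t/5)) dB_t

Itô's formula for f(t, x): d f(t, B_t) = (f_t + (1/2) f_xx) dt + f_x dB_t. Compute partials of f(t, x) = -8*x^3*cos(4*t/5):
  f_t(t,x)  = 32*x^3*sin(4*t/5)/5
  f_x(t,x)  = -24*x^2*cos(4*t/5)
  f_xx(t,x) = -48*x*cos(4*t/5)
Assemble drift = f_t + (1/2) f_xx = 32*x^3*sin(4*t/5)/5 - 24*x*cos(4*t/5) and diffusion = f_x = -24*x^2*cos(4*t/5). Substituting x = B_t:
  d(-8*B_t^3*cos(4*t/5)) = (32*B_t^3*sin(4*t/5)/5 - 24*B_t*cos(4*t/5)) dt + (-24*B_t^2*cos(4*t/5)) dB_t.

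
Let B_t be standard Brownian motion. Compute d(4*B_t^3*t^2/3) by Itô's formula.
d(4*B_t^3*t^2/3) = (4*B_t*t*(2*B_t^2 + 3*t)/3) dt + (4*B_t^2*t^2) dB_t

Itô's formula for f(t, x): d f(t, B_t) = (f_t + (1/2) f_xx) dt + f_x dB_t. Compute partials of f(t, x) = 4*t^2*x^3/3:
  f_t(t,x)  = 8*t*x^3/3
  f_x(t,x)  = 4*t^2*x^2
  f_xx(t,x) = 8*t^2*x
Assemble drift = f_t + (1/2) f_xx = 4*t*x*(3*t + 2*x^2)/3 and diffusion = f_x = 4*t^2*x^2. Substituting x = B_t:
  d(4*B_t^3*t^2/3) = (4*B_t*t*(2*B_t^2 + 3*t)/3) dt + (4*B_t^2*t^2) dB_t.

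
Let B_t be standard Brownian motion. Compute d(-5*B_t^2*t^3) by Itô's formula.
d(-5*B_t^2*t^3) = (5*t^2*(-3*B_t^2 - t)) dt + (-10*B_t*t^3) dB_t

Itô's formula for f(t, x): d f(t, B_t) = (f_t + (1/2) f_xx) dt + f_x dB_t. Compute partials of f(t, x) = -5*t^3*x^2:
  f_t(t,x)  = -15*t^2*x^2
  f_x(t,x)  = -10*t^3*x
  f_xx(t,x) = -10*t^3
Assemble drift = f_t + (1/2) f_xx = 5*t^2*(-t - 3*x^2) and diffusion = f_x = -10*t^3*x. Substituting x = B_t:
  d(-5*B_t^2*t^3) = (5*t^2*(-3*B_t^2 - t)) dt + (-10*B_t*t^3) dB_t.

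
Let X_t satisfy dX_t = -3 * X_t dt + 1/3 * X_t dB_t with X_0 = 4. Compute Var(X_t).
Var(X_t) = (16*exp(t/9) - 16)*exp(-6*t)

For GBM dX = mu X dt + sigma X dB with X_0 = x_0, apply Itô to Y = log X: dY = (mu - sigma^2/2) dt + sigma dB, so Y_t = log(x_0) + (mu - sigma^2/2) t + sigma B_t and hence X_t = x_0 * exp((mu - sigma^2/2) t + sigma B_t).
With mu = -3, sigma = 1/3, x_0 = 4, this gives:
  X_t = 4 * exp((-55/18) * t + (1/3) * B_t).
Since sigma*B_t ~ Normal(0, sigma^2 t), E[exp(sigma*B_t)] = exp(sigma^2 t / 2); so E[X_t] = x_0 * exp((mu - sigma^2/2) t) * exp(sigma^2 t / 2) = x_0 * exp(mu t) = 4*exp(-3*t).
Var(X_t) = E[X_t^2] - (E[X_t])^2 = x_0^2 * exp(2 mu t) * (exp(sigma^2 t) - 1) = (16*exp(t/9) - 16)*exp(-6*t).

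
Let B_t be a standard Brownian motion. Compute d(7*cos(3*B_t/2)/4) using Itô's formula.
d(7*cos(3*B_t/2)/4) = (-63*cos(3*B_t/2)/32) dt + (-21*sin(3*B_t/2)/8) dB_t

Itô's formula for f(B_t) gives d f(B_t) = f'(B_t) dB_t + (1/2) f''(B_t) dt. Compute derivatives of f(x) = 7*cos(3*x/2)/4:
  f'(x)  = -21*sin(3*x/2)/8
  f''(x) = -63*cos(3*x/2)/16
Substitute x = B_t and multiply the f'' term by 1/2:
  drift     = (1/2) * (-63*cos(3*x/2)/16) evaluated at B_t = -63*cos(3*B_t/2)/32
  diffusion = (-21*sin(3*x/2)/8) evaluated at B_t = -21*sin(3*B_t/2)/8
Therefore d(7*cos(3*B_t/2)/4) = (-63*cos(3*B_t/2)/32) dt + (-21*sin(3*B_t/2)/8) dB_t.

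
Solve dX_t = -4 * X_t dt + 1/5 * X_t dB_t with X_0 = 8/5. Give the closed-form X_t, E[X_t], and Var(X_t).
X_t = 8/5 * exp((-201/50) t + (1/5) B_t); E[X_t] = 8*exp(-4*t)/5; Var(X_t) = (64*exp(t/25) - 64)*exp(-8*t)/25

For GBM dX = mu X dt + sigma X dB with X_0 = x_0, apply Itô to Y = log X: dY = (mu - sigma^2/2) dt + sigma dB, so Y_t = log(x_0) + (mu - sigma^2/2) t + sigma B_t and hence X_t = x_0 * exp((mu - sigma^2/2) t + sigma B_t).
With mu = -4, sigma = 1/5, x_0 = 8/5, this gives:
  X_t = 8/5 * exp((-201/50) * t + (1/5) * B_t).
Since sigma*B_t ~ Normal(0, sigma^2 t), E[exp(sigma*B_t)] = exp(sigma^2 t / 2); so E[X_t] = x_0 * exp((mu - sigma^2/2) t) * exp(sigma^2 t / 2) = x_0 * exp(mu t) = 8*exp(-4*t)/5.
Var(X_t) = E[X_t^2] - (E[X_t])^2 = x_0^2 * exp(2 mu t) * (exp(sigma^2 t) - 1) = (64*exp(t/25) - 64)*exp(-8*t)/25.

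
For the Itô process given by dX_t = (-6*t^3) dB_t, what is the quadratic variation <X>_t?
<X>_t = 36*t^7/7

For an Itô process dX_t = a(t) dt + b(t) dB_t, the quadratic variation is <X>_t = int_0^t b(s)^2 ds (the drift term does not contribute). Here b(s) = -6*s^3, so
  b(s)^2 = 36*s^6.
Integrating from 0 to t:
  <X>_t = int_0^t (36*s^6) ds = 36*t^7/7.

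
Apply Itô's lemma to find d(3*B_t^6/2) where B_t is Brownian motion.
d(3*B_t^6/2) = (45*B_t^4/2) dt + (9*B_t^5) dB_t

Itô's formula for f(B_t) gives d f(B_t) = f'(B_t) dB_t + (1/2) f''(B_t) dt. Compute derivatives of f(x) = 3*x^6/2:
  f'(x)  = 9*x^5
  f''(x) = 45*x^4
Substitute x = B_t and multiply the f'' term by 1/2:
  drift     = (1/2) * (45*x^4) evaluated at B_t = 45*B_t^4/2
  diffusion = (9*x^5) evaluated at B_t = 9*B_t^5
Therefore d(3*B_t^6/2) = (45*B_t^4/2) dt + (9*B_t^5) dB_t.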